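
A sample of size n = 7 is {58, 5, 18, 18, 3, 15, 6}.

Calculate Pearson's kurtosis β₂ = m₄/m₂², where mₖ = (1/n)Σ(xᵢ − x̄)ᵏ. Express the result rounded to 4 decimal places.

x̄ = 17.5714
Σ(xᵢ − x̄)² = 2145.7143 ⇒ m₂ = 306.53061
Σ(xᵢ − x̄)⁴ = 2759522.0875 ⇒ m₄ = 394217.44107
m₂² = 93961.01624
β₂ = m₄/m₂² = 394217.44107 / 93961.01624 ≈ 4.1955

4.1955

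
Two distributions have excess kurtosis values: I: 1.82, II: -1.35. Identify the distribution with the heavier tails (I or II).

Higher excess kurtosis ⇒ heavier tails relative to the normal distribution.
1.82 vs -1.35: the larger is 1.82, so I has heavier tails. (I is leptokurtic — heavier-than-normal tails; the other is platykurtic.)

I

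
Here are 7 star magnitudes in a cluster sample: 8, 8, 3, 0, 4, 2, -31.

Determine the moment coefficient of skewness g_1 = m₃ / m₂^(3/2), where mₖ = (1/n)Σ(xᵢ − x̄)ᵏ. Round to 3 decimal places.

x̄ = (8 + 8 + 3 + 0 + 4 + 2 - 31) / 7 = -0.8571
deviations (xᵢ − x̄): 8.8571, 8.8571, 3.8571, 0.8571, 4.8571, 2.8571, -30.1429
Σ(xᵢ − x̄)² = 1112.8571 ⇒ m₂ = 1112.8571/7 = 158.97959
Σ(xᵢ − x̄)³ = -25801.9592 ⇒ m₃ = -25801.9592/7 = -3685.99417
m₂^(3/2) = 158.97959^(1.5) = 2004.52772
g_1 = m₃ / m₂^(3/2) = -3685.99417 / 2004.52772 ≈ -1.839

-1.839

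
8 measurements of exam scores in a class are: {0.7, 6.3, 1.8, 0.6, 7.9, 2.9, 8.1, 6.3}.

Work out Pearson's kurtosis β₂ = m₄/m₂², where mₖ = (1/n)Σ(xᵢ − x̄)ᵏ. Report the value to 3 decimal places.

x̄ = 4.3250
Σ(xᵢ − x̄)² = 70.2550 ⇒ m₂ = 8.78188
Σ(xᵢ − x̄)⁴ = 806.8355 ⇒ m₄ = 100.85443
m₂² = 77.12133
β₂ = m₄/m₂² = 100.85443 / 77.12133 ≈ 1.308

1.308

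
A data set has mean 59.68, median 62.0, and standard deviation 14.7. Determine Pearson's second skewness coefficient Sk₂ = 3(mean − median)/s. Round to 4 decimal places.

-0.4735

Sk₂ = 3(59.68 − 62.0) / 14.7 = 3 × -2.3200 / 14.7
    = -6.9600 / 14.7 ≈ -0.4735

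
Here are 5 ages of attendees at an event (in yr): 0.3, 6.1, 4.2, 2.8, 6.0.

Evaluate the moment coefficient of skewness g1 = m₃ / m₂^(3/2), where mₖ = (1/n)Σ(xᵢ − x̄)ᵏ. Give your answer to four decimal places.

-0.5226

x̄ = (0.3 + 6.1 + 4.2 + 2.8 + 6.0) / 5 = 3.8800
deviations (xᵢ − x̄): -3.5800, 2.2200, 0.3200, -1.0800, 2.1200
Σ(xᵢ − x̄)² = 23.5080 ⇒ m₂ = 23.5080/5 = 4.70160
Σ(xᵢ − x̄)³ = -26.6405 ⇒ m₃ = -26.6405/5 = -5.32810
m₂^(3/2) = 4.70160^(1.5) = 10.19456
g1 = m₃ / m₂^(3/2) = -5.32810 / 10.19456 ≈ -0.5226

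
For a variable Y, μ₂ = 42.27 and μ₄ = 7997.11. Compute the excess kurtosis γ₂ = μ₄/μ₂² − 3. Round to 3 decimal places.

1.476

μ₂² = 42.27² = 1786.75290
μ₄/μ₂² = 7997.11 / 1786.75290 = 4.47578
γ₂ = 4.47578 − 3 ≈ 1.476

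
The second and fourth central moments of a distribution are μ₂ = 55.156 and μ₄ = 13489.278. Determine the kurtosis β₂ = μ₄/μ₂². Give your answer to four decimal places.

4.4341

μ₂² = 55.156² = 3042.18434
μ₄/μ₂² = 13489.278 / 3042.18434 = 4.43408
β₂ ≈ 4.4341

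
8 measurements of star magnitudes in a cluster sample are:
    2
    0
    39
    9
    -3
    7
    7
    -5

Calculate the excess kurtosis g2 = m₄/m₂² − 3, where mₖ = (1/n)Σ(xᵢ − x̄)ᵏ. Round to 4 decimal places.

x̄ = 7.0000
Σ(xᵢ − x̄)² = 1346.0000 ⇒ m₂ = 168.25000
Σ(xᵢ − x̄)⁴ = 1082354.0000 ⇒ m₄ = 135294.25000
m₂² = 28308.06250
g2 = m₄/m₂² − 3 = 4.77935 − 3 ≈ 1.7794

1.7794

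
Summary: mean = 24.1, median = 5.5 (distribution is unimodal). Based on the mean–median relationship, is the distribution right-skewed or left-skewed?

mean − median = 24.1 − 5.5 = 18.6
mean > median ⇒ the longer tail is on the right ⇒ right-skewed (positively skewed).

right-skewed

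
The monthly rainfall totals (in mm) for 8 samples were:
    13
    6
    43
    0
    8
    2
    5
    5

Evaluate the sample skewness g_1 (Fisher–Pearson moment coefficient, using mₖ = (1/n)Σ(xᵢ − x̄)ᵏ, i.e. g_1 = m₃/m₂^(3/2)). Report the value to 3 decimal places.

1.929

x̄ = (13 + 6 + 43 + 0 + 8 + 2 + 5 + 5) / 8 = 10.2500
deviations (xᵢ − x̄): 2.7500, -4.2500, 32.7500, -10.2500, -2.2500, -8.2500, -5.2500, -5.2500
Σ(xᵢ − x̄)² = 1331.5000 ⇒ m₂ = 1331.5000/8 = 166.43750
Σ(xᵢ − x̄)³ = 33131.2500 ⇒ m₃ = 33131.2500/8 = 4141.40625
m₂^(3/2) = 166.43750^(1.5) = 2147.22115
g_1 = m₃ / m₂^(3/2) = 4141.40625 / 2147.22115 ≈ 1.929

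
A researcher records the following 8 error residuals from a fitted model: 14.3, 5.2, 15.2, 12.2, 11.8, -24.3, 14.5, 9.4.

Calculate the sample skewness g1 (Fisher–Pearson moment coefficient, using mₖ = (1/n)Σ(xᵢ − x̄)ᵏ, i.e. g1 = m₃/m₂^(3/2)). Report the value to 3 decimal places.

x̄ = (14.3 + 5.2 + 15.2 + 12.2 + 11.8 - 24.3 + 14.5 + 9.4) / 8 = 7.2875
deviations (xᵢ − x̄): 7.0125, -2.0875, 7.9125, 4.9125, 4.5125, -31.5875, 7.2125, 2.1125
Σ(xᵢ − x̄)² = 1214.8887 ⇒ m₂ = 1214.8887/8 = 151.86109
Σ(xᵢ − x̄)³ = -30090.8767 ⇒ m₃ = -30090.8767/8 = -3761.35958
m₂^(3/2) = 151.86109^(1.5) = 1871.41362
g1 = m₃ / m₂^(3/2) = -3761.35958 / 1871.41362 ≈ -2.010

-2.010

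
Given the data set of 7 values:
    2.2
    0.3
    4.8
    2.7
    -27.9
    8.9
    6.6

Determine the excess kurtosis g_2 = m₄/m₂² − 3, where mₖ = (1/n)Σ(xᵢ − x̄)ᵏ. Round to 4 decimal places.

x̄ = -0.3429
Σ(xᵢ − x̄)² = 935.6171 ⇒ m₂ = 133.65959
Σ(xᵢ − x̄)⁴ = 587131.6390 ⇒ m₄ = 83875.94842
m₂² = 17864.88649
g_2 = m₄/m₂² − 3 = 4.69502 − 3 ≈ 1.6950

1.6950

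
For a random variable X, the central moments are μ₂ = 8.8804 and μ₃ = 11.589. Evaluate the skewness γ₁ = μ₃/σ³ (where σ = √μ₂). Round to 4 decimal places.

0.4379

σ = √μ₂ = √8.8804 = 2.98000
σ³ = μ₂^(3/2) = 26.46359
γ₁ = μ₃/σ³ = 11.589 / 26.46359 ≈ 0.4379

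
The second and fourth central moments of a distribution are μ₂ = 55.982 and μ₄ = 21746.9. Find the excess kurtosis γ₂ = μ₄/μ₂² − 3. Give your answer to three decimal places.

3.939

μ₂² = 55.982² = 3133.98432
μ₄/μ₂² = 21746.9 / 3133.98432 = 6.93906
γ₂ = 6.93906 − 3 ≈ 3.939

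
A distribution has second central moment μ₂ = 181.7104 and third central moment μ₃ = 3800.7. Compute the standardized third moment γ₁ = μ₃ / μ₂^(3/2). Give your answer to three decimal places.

1.552

σ = √μ₂ = √181.7104 = 13.48000
σ³ = μ₂^(3/2) = 2449.45619
γ₁ = μ₃/σ³ = 3800.7 / 2449.45619 ≈ 1.552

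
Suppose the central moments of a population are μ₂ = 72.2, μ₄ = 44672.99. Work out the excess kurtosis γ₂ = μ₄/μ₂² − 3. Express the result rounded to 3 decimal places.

5.570

μ₂² = 72.2² = 5212.84000
μ₄/μ₂² = 44672.99 / 5212.84000 = 8.56980
γ₂ = 8.56980 − 3 ≈ 5.570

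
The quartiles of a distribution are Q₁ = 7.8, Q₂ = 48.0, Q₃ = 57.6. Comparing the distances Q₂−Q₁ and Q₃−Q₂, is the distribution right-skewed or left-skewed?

left-skewed

Q₂ − Q₁ = 40.2;  Q₃ − Q₂ = 9.6
Q₂ − Q₁ > Q₃ − Q₂ ⇒ the lower half is more spread out ⇒ left-skewed.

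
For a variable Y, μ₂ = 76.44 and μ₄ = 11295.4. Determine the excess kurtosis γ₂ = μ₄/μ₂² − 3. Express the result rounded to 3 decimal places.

-1.067

μ₂² = 76.44² = 5843.07360
μ₄/μ₂² = 11295.4 / 5843.07360 = 1.93313
γ₂ = 1.93313 − 3 ≈ -1.067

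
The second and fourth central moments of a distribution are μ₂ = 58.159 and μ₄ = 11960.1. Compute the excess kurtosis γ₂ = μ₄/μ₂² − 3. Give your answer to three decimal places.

0.536

μ₂² = 58.159² = 3382.46928
μ₄/μ₂² = 11960.1 / 3382.46928 = 3.53591
γ₂ = 3.53591 − 3 ≈ 0.536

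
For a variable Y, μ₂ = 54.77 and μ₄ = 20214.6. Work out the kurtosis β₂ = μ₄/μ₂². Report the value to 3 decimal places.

μ₂² = 54.77² = 2999.75290
μ₄/μ₂² = 20214.6 / 2999.75290 = 6.73876
β₂ ≈ 6.739

6.739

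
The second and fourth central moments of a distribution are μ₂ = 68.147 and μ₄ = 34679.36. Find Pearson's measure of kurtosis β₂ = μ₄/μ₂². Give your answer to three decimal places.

μ₂² = 68.147² = 4644.01361
μ₄/μ₂² = 34679.36 / 4644.01361 = 7.46754
β₂ ≈ 7.468

7.468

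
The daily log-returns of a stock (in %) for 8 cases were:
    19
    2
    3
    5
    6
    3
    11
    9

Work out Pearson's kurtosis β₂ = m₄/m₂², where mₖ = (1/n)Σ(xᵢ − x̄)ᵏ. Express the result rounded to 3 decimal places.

3.258

x̄ = 7.2500
Σ(xᵢ − x̄)² = 225.5000 ⇒ m₂ = 28.18750
Σ(xᵢ − x̄)⁴ = 20708.6563 ⇒ m₄ = 2588.58203
m₂² = 794.53516
β₂ = m₄/m₂² = 2588.58203 / 794.53516 ≈ 3.258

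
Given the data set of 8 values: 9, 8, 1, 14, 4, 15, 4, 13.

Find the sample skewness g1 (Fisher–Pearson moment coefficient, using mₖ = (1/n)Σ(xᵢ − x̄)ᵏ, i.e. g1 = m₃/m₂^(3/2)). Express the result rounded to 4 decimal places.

x̄ = (9 + 8 + 1 + 14 + 4 + 15 + 4 + 13) / 8 = 8.5000
deviations (xᵢ − x̄): 0.5000, -0.5000, -7.5000, 5.5000, -4.5000, 6.5000, -4.5000, 4.5000
Σ(xᵢ − x̄)² = 190.0000 ⇒ m₂ = 190.0000/8 = 23.75000
Σ(xᵢ − x̄)³ = -72.0000 ⇒ m₃ = -72.0000/8 = -9.00000
m₂^(3/2) = 23.75000^(1.5) = 115.74318
g1 = m₃ / m₂^(3/2) = -9.00000 / 115.74318 ≈ -0.0778

-0.0778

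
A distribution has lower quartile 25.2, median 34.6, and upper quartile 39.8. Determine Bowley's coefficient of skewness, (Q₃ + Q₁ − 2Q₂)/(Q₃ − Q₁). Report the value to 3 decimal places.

numerator: Q₃ + Q₁ − 2Q₂ = 39.8 + 25.2 − 2×34.6 = -4.2000
denominator: Q₃ − Q₁ = 39.8 − 25.2 = 14.6000
Bowley skewness = -4.2000 / 14.6000 ≈ -0.288

-0.288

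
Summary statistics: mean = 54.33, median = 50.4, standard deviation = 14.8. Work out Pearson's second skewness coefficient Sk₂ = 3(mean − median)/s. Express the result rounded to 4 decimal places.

Sk₂ = 3(54.33 − 50.4) / 14.8 = 3 × 3.9300 / 14.8
    = 11.7900 / 14.8 ≈ 0.7966

0.7966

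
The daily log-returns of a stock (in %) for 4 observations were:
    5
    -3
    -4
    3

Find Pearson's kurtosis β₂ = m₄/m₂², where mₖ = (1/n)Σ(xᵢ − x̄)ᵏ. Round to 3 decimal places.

1.164

x̄ = 0.2500
Σ(xᵢ − x̄)² = 58.7500 ⇒ m₂ = 14.68750
Σ(xᵢ − x̄)⁴ = 1004.0781 ⇒ m₄ = 251.01953
m₂² = 215.72266
β₂ = m₄/m₂² = 251.01953 / 215.72266 ≈ 1.164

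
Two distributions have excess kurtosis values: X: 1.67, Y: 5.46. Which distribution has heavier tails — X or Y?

Higher excess kurtosis ⇒ heavier tails relative to the normal distribution.
1.67 vs 5.46: the larger is 5.46, so Y has heavier tails.

Y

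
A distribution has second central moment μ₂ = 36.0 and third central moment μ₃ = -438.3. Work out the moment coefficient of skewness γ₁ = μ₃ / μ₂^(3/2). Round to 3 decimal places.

σ = √μ₂ = √36.0 = 6.00000
σ³ = μ₂^(3/2) = 216.00000
γ₁ = μ₃/σ³ = -438.3 / 216.00000 ≈ -2.029

-2.029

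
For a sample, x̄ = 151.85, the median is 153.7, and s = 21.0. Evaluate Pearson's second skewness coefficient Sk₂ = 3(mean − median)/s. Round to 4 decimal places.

-0.2643

Sk₂ = 3(151.85 − 153.7) / 21.0 = 3 × -1.8500 / 21.0
    = -5.5500 / 21.0 ≈ -0.2643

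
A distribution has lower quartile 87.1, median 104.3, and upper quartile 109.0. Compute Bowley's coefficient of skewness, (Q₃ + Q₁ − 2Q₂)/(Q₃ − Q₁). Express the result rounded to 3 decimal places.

numerator: Q₃ + Q₁ − 2Q₂ = 109.0 + 87.1 − 2×104.3 = -12.5000
denominator: Q₃ − Q₁ = 109.0 − 87.1 = 21.9000
Bowley skewness = -12.5000 / 21.9000 ≈ -0.571

-0.571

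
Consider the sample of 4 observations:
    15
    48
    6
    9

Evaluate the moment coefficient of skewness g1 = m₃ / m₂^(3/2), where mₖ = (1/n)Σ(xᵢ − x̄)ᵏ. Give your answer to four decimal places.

x̄ = (15 + 48 + 6 + 9) / 4 = 19.5000
deviations (xᵢ − x̄): -4.5000, 28.5000, -13.5000, -10.5000
Σ(xᵢ − x̄)² = 1125.0000 ⇒ m₂ = 1125.0000/4 = 281.25000
Σ(xᵢ − x̄)³ = 19440.0000 ⇒ m₃ = 19440.0000/4 = 4860.00000
m₂^(3/2) = 281.25000^(1.5) = 4716.70589
g1 = m₃ / m₂^(3/2) = 4860.00000 / 4716.70589 ≈ 1.0304

1.0304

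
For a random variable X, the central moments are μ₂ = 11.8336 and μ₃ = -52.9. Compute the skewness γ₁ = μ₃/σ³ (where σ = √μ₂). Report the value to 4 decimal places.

σ = √μ₂ = √11.8336 = 3.44000
σ³ = μ₂^(3/2) = 40.70758
γ₁ = μ₃/σ³ = -52.9 / 40.70758 ≈ -1.2995

-1.2995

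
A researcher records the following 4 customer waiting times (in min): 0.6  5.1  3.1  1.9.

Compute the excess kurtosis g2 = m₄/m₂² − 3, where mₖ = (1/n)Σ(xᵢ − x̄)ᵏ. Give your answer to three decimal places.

x̄ = 2.6750
Σ(xᵢ − x̄)² = 10.9675 ⇒ m₂ = 2.74188
Σ(xᵢ − x̄)⁴ = 53.5135 ⇒ m₄ = 13.37838
m₂² = 7.51788
g2 = m₄/m₂² − 3 = 1.77954 − 3 ≈ -1.220

-1.220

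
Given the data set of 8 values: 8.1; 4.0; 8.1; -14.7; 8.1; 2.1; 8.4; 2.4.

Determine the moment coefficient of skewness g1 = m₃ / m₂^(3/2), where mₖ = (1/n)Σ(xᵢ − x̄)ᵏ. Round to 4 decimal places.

x̄ = (8.1 + 4.0 + 8.1 - 14.7 + 8.1 + 2.1 + 8.4 + 2.4) / 8 = 3.3125
deviations (xᵢ − x̄): 4.7875, 0.6875, 4.7875, -18.0125, 4.7875, -1.2125, 5.0875, -0.9125
Σ(xᵢ − x̄)² = 421.8688 ⇒ m₂ = 421.8688/8 = 52.73359
Σ(xᵢ − x̄)³ = -5385.5071 ⇒ m₃ = -5385.5071/8 = -673.18839
m₂^(3/2) = 52.73359^(1.5) = 382.94028
g1 = m₃ / m₂^(3/2) = -673.18839 / 382.94028 ≈ -1.7579

-1.7579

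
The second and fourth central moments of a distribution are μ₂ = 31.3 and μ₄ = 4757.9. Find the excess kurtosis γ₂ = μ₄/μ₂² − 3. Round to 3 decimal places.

μ₂² = 31.3² = 979.69000
μ₄/μ₂² = 4757.9 / 979.69000 = 4.85654
γ₂ = 4.85654 − 3 ≈ 1.857

1.857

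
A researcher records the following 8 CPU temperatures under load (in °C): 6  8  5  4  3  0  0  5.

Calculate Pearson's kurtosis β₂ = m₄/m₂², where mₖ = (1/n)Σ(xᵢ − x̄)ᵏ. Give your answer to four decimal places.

x̄ = 3.8750
Σ(xᵢ − x̄)² = 54.8750 ⇒ m₂ = 6.85938
Σ(xᵢ − x̄)⁴ = 764.6504 ⇒ m₄ = 95.58130
m₂² = 47.05103
β₂ = m₄/m₂² = 95.58130 / 47.05103 ≈ 2.0314

2.0314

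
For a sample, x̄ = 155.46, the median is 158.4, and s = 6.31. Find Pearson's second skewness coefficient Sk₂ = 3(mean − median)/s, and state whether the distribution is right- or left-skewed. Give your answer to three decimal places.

-1.398, left-skewed

Sk₂ = 3(155.46 − 158.4) / 6.31 = 3 × -2.9400 / 6.31
    = -8.8200 / 6.31 ≈ -1.398
Sk₂ < 0 ⇒ mean < median ⇒ left-skewed (negative skew).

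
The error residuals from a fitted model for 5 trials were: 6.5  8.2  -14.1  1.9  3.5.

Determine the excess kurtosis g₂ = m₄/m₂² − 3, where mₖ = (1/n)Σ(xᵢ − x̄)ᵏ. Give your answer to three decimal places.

x̄ = 1.2000
Σ(xᵢ − x̄)² = 316.9600 ⇒ m₂ = 63.39200
Σ(xᵢ − x̄)⁴ = 58016.4004 ⇒ m₄ = 11603.28008
m₂² = 4018.54566
g₂ = m₄/m₂² − 3 = 2.88743 − 3 ≈ -0.113

-0.113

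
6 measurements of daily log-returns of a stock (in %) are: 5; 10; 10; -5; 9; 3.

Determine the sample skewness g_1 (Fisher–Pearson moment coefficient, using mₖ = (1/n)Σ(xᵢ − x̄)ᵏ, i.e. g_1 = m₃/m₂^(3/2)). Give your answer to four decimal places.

-0.9600

x̄ = (5 + 10 + 10 - 5 + 9 + 3) / 6 = 5.3333
deviations (xᵢ − x̄): -0.3333, 4.6667, 4.6667, -10.3333, 3.6667, -2.3333
Σ(xᵢ − x̄)² = 169.3333 ⇒ m₂ = 169.3333/6 = 28.22222
Σ(xᵢ − x̄)³ = -863.5556 ⇒ m₃ = -863.5556/6 = -143.92593
m₂^(3/2) = 28.22222^(1.5) = 149.92940
g_1 = m₃ / m₂^(3/2) = -143.92593 / 149.92940 ≈ -0.9600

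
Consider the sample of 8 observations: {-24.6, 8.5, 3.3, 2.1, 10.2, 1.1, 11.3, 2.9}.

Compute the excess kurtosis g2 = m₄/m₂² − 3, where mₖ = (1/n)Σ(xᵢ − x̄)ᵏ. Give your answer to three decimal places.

x̄ = 1.8500
Σ(xᵢ − x̄)² = 906.6800 ⇒ m₂ = 113.33500
Σ(xᵢ − x̄)⁴ = 504241.4074 ⇒ m₄ = 63030.17592
m₂² = 12844.82223
g2 = m₄/m₂² − 3 = 4.90705 − 3 ≈ 1.907

1.907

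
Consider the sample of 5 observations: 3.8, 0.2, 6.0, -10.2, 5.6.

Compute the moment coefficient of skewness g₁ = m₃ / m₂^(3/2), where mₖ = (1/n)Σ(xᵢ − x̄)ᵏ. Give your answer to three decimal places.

-1.115

x̄ = (3.8 + 0.2 + 6.0 - 10.2 + 5.6) / 5 = 1.0800
deviations (xᵢ − x̄): 2.7200, -0.8800, 4.9200, -11.2800, 4.5200
Σ(xᵢ − x̄)² = 180.0480 ⇒ m₂ = 180.0480/5 = 36.00960
Σ(xᵢ − x̄)³ = -1204.3661 ⇒ m₃ = -1204.3661/5 = -240.87322
m₂^(3/2) = 36.00960^(1.5) = 216.08641
g₁ = m₃ / m₂^(3/2) = -240.87322 / 216.08641 ≈ -1.115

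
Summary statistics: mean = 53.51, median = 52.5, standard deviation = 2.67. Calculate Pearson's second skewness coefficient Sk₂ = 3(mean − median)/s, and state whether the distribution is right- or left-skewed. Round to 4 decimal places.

1.1348, right-skewed

Sk₂ = 3(53.51 − 52.5) / 2.67 = 3 × 1.0100 / 2.67
    = 3.0300 / 2.67 ≈ 1.1348
Sk₂ > 0 ⇒ mean > median ⇒ right-skewed (positive skew).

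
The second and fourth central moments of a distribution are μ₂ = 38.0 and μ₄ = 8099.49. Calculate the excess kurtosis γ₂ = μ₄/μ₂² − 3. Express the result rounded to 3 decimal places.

2.609

μ₂² = 38.0² = 1444.00000
μ₄/μ₂² = 8099.49 / 1444.00000 = 5.60907
γ₂ = 5.60907 − 3 ≈ 2.609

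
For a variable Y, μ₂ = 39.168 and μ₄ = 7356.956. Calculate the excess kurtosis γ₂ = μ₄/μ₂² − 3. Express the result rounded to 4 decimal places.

1.7955

μ₂² = 39.168² = 1534.13222
μ₄/μ₂² = 7356.956 / 1534.13222 = 4.79552
γ₂ = 4.79552 − 3 ≈ 1.7955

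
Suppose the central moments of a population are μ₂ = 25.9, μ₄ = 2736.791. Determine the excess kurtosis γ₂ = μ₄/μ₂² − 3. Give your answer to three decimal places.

1.080

μ₂² = 25.9² = 670.81000
μ₄/μ₂² = 2736.791 / 670.81000 = 4.07983
γ₂ = 4.07983 − 3 ≈ 1.080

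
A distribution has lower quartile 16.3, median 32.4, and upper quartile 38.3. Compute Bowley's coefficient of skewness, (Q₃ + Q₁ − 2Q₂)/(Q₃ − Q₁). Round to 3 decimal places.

-0.464

numerator: Q₃ + Q₁ − 2Q₂ = 38.3 + 16.3 − 2×32.4 = -10.2000
denominator: Q₃ − Q₁ = 38.3 − 16.3 = 22.0000
Bowley skewness = -10.2000 / 22.0000 ≈ -0.464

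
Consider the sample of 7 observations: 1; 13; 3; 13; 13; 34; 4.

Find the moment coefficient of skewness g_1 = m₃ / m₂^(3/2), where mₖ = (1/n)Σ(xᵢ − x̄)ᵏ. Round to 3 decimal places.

x̄ = (1 + 13 + 3 + 13 + 13 + 34 + 4) / 7 = 11.5714
deviations (xᵢ − x̄): -10.5714, 1.4286, -8.5714, 1.4286, 1.4286, 22.4286, -7.5714
Σ(xᵢ − x̄)² = 751.7143 ⇒ m₂ = 751.7143/7 = 107.38776
Σ(xᵢ − x̄)³ = 9046.0408 ⇒ m₃ = 9046.0408/7 = 1292.29155
m₂^(3/2) = 107.38776^(1.5) = 1112.83851
g_1 = m₃ / m₂^(3/2) = 1292.29155 / 1112.83851 ≈ 1.161

1.161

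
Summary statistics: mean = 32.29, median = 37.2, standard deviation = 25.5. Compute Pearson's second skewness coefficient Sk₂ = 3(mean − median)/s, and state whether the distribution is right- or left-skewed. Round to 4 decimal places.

Sk₂ = 3(32.29 − 37.2) / 25.5 = 3 × -4.9100 / 25.5
    = -14.7300 / 25.5 ≈ -0.5776
Sk₂ < 0 ⇒ mean < median ⇒ left-skewed (negative skew).

-0.5776, left-skewed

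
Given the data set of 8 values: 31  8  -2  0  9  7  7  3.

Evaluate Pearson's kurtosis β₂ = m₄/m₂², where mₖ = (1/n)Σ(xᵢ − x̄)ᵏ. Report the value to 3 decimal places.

x̄ = 7.8750
Σ(xᵢ − x̄)² = 720.8750 ⇒ m₂ = 90.10938
Σ(xᵢ − x̄)⁴ = 299897.0879 ⇒ m₄ = 37487.13599
m₂² = 8119.69946
β₂ = m₄/m₂² = 37487.13599 / 8119.69946 ≈ 4.617

4.617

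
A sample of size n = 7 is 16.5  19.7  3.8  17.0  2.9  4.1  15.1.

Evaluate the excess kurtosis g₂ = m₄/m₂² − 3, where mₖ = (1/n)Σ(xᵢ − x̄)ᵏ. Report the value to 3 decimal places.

x̄ = 11.3000
Σ(xᵢ − x̄)² = 323.1800 ⇒ m₂ = 46.16857
Σ(xᵢ − x̄)⁴ = 17804.1506 ⇒ m₄ = 2543.45009
m₂² = 2131.53699
g₂ = m₄/m₂² − 3 = 1.19325 − 3 ≈ -1.807

-1.807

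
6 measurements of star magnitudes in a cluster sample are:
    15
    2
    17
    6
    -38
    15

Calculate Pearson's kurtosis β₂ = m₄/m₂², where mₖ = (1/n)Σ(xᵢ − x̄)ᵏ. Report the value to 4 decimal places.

x̄ = 2.8333
Σ(xᵢ − x̄)² = 2174.8333 ⇒ m₂ = 362.47222
Σ(xᵢ − x̄)⁴ = 2864296.8194 ⇒ m₄ = 477382.80324
m₂² = 131386.11188
β₂ = m₄/m₂² = 477382.80324 / 131386.11188 ≈ 3.6334

3.6334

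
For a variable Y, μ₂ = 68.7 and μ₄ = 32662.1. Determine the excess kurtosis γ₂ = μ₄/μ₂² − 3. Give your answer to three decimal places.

3.920

μ₂² = 68.7² = 4719.69000
μ₄/μ₂² = 32662.1 / 4719.69000 = 6.92039
γ₂ = 6.92039 − 3 ≈ 3.920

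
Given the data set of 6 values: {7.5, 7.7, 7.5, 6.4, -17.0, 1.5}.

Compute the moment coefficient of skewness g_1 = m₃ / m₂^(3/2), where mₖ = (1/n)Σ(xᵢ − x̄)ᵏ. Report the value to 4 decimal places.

-1.5789

x̄ = (7.5 + 7.7 + 7.5 + 6.4 - 17.0 + 1.5) / 6 = 2.2667
deviations (xᵢ − x̄): 5.2333, 5.4333, 5.2333, 4.1333, -19.2667, -0.7667
Σ(xᵢ − x̄)² = 473.1733 ⇒ m₂ = 473.1733/6 = 78.86222
Σ(xᵢ − x̄)³ = -6634.6504 ⇒ m₃ = -6634.6504/6 = -1105.77507
m₂^(3/2) = 78.86222^(1.5) = 700.33127
g_1 = m₃ / m₂^(3/2) = -1105.77507 / 700.33127 ≈ -1.5789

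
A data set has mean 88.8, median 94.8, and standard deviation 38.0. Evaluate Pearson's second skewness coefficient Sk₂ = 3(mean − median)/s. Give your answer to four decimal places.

Sk₂ = 3(88.8 − 94.8) / 38.0 = 3 × -6.0000 / 38.0
    = -18.0000 / 38.0 ≈ -0.4737

-0.4737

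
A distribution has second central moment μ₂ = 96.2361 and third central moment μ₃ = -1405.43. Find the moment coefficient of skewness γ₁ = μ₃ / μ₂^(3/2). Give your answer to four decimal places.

-1.4887

σ = √μ₂ = √96.2361 = 9.81000
σ³ = μ₂^(3/2) = 944.07614
γ₁ = μ₃/σ³ = -1405.43 / 944.07614 ≈ -1.4887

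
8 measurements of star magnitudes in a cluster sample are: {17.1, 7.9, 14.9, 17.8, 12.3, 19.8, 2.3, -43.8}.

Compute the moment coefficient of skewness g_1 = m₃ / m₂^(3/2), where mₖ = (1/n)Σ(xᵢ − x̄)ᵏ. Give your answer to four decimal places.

x̄ = (17.1 + 7.9 + 14.9 + 17.8 + 12.3 + 19.8 + 2.3 - 43.8) / 8 = 6.0375
deviations (xᵢ − x̄): 11.0625, 1.8625, 8.8625, 11.7625, 6.2625, 13.7625, -3.7375, -49.8375
Σ(xᵢ − x̄)² = 3069.1188 ⇒ m₂ = 3069.1188/8 = 383.63984
Σ(xᵢ − x̄)³ = -117301.3113 ⇒ m₃ = -117301.3113/8 = -14662.66391
m₂^(3/2) = 383.63984^(1.5) = 7514.24858
g_1 = m₃ / m₂^(3/2) = -14662.66391 / 7514.24858 ≈ -1.9513

-1.9513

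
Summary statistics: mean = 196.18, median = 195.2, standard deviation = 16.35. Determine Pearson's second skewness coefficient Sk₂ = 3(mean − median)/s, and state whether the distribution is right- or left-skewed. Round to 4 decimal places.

Sk₂ = 3(196.18 − 195.2) / 16.35 = 3 × 0.9800 / 16.35
    = 2.9400 / 16.35 ≈ 0.1798
Sk₂ > 0 ⇒ mean > median ⇒ right-skewed (positive skew).

0.1798, right-skewed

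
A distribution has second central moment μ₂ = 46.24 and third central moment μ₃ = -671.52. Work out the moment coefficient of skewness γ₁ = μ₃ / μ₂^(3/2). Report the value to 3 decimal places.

-2.136

σ = √μ₂ = √46.24 = 6.80000
σ³ = μ₂^(3/2) = 314.43200
γ₁ = μ₃/σ³ = -671.52 / 314.43200 ≈ -2.136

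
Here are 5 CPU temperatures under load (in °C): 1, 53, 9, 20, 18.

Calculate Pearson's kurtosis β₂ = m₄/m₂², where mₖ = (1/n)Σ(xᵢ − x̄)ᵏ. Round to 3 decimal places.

2.639

x̄ = 20.2000
Σ(xᵢ − x̄)² = 1574.8000 ⇒ m₂ = 314.96000
Σ(xᵢ − x̄)⁴ = 1309085.7760 ⇒ m₄ = 261817.15520
m₂² = 99199.80160
β₂ = m₄/m₂² = 261817.15520 / 99199.80160 ≈ 2.639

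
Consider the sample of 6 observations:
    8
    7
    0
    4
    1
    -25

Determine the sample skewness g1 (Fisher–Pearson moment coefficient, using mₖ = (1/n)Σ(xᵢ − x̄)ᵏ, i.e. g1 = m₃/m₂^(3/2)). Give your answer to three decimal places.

-1.527

x̄ = (8 + 7 + 0 + 4 + 1 - 25) / 6 = -0.8333
deviations (xᵢ − x̄): 8.8333, 7.8333, 0.8333, 4.8333, 1.8333, -24.1667
Σ(xᵢ − x̄)² = 750.8333 ⇒ m₂ = 750.8333/6 = 125.13889
Σ(xᵢ − x̄)³ = -12824.4444 ⇒ m₃ = -12824.4444/6 = -2137.40741
m₂^(3/2) = 125.13889^(1.5) = 1399.87237
g1 = m₃ / m₂^(3/2) = -2137.40741 / 1399.87237 ≈ -1.527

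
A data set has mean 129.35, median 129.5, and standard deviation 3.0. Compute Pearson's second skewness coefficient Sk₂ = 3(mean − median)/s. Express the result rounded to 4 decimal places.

-0.1500

Sk₂ = 3(129.35 − 129.5) / 3.0 = 3 × -0.1500 / 3.0
    = -0.4500 / 3.0 ≈ -0.1500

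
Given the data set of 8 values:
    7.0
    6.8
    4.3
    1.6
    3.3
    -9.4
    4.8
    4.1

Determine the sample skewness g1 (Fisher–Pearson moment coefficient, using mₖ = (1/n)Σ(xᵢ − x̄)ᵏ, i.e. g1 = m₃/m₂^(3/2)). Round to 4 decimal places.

x̄ = (7.0 + 6.8 + 4.3 + 1.6 + 3.3 - 9.4 + 4.8 + 4.1) / 8 = 2.8125
deviations (xᵢ − x̄): 4.1875, 3.9875, 1.4875, -1.2125, 0.4875, -12.2125, 1.9875, 1.2875
Σ(xᵢ − x̄)² = 192.1088 ⇒ m₂ = 192.1088/8 = 24.01359
Σ(xᵢ − x̄)³ = -1672.9951 ⇒ m₃ = -1672.9951/8 = -209.12439
m₂^(3/2) = 24.01359^(1.5) = 117.67542
g1 = m₃ / m₂^(3/2) = -209.12439 / 117.67542 ≈ -1.7771

-1.7771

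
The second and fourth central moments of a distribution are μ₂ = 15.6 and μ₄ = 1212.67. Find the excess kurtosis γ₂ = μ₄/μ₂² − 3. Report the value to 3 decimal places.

μ₂² = 15.6² = 243.36000
μ₄/μ₂² = 1212.67 / 243.36000 = 4.98303
γ₂ = 4.98303 − 3 ≈ 1.983

1.983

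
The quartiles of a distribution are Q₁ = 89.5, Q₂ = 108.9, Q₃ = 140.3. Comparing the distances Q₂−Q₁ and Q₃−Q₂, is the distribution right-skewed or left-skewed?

Q₂ − Q₁ = 19.4;  Q₃ − Q₂ = 31.4
Q₃ − Q₂ > Q₂ − Q₁ ⇒ the upper half is more spread out ⇒ right-skewed.

right-skewed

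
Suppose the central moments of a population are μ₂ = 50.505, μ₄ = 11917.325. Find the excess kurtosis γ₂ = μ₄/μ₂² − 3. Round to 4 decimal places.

μ₂² = 50.505² = 2550.75503
μ₄/μ₂² = 11917.325 / 2550.75503 = 4.67208
γ₂ = 4.67208 − 3 ≈ 1.6721

1.6721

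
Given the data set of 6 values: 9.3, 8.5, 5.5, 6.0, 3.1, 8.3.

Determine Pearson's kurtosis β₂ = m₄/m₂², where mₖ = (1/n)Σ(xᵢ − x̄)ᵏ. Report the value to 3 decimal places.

1.927

x̄ = 6.7833
Σ(xᵢ − x̄)² = 27.4083 ⇒ m₂ = 4.56806
Σ(xᵢ − x̄)⁴ = 241.2413 ⇒ m₄ = 40.20689
m₂² = 20.86713
β₂ = m₄/m₂² = 40.20689 / 20.86713 ≈ 1.927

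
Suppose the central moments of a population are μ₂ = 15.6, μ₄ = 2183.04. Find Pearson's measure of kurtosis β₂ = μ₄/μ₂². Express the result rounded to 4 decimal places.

8.9704

μ₂² = 15.6² = 243.36000
μ₄/μ₂² = 2183.04 / 243.36000 = 8.97041
β₂ ≈ 8.9704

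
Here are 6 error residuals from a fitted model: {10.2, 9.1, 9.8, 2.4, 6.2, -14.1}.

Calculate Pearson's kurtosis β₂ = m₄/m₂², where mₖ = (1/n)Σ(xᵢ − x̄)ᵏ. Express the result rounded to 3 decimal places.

3.494

x̄ = 3.9333
Σ(xᵢ − x̄)² = 433.0733 ⇒ m₂ = 72.17889
Σ(xᵢ − x̄)⁴ = 109227.0841 ⇒ m₄ = 18204.51402
m₂² = 5209.79200
β₂ = m₄/m₂² = 18204.51402 / 5209.79200 ≈ 3.494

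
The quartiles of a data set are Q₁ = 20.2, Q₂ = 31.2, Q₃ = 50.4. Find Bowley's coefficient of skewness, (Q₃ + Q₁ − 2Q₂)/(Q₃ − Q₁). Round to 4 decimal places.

numerator: Q₃ + Q₁ − 2Q₂ = 50.4 + 20.2 − 2×31.2 = 8.2000
denominator: Q₃ − Q₁ = 50.4 − 20.2 = 30.2000
Bowley skewness = 8.2000 / 30.2000 ≈ 0.2715

0.2715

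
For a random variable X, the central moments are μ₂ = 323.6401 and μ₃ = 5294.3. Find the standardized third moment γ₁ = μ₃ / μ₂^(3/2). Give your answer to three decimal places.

σ = √μ₂ = √323.6401 = 17.99000
σ³ = μ₂^(3/2) = 5822.28540
γ₁ = μ₃/σ³ = 5294.3 / 5822.28540 ≈ 0.909

0.909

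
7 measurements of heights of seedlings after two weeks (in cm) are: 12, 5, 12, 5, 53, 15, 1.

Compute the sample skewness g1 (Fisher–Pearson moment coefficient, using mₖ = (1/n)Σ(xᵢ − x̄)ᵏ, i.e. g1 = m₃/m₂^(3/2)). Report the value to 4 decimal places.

1.7076

x̄ = (12 + 5 + 12 + 5 + 53 + 15 + 1) / 7 = 14.7143
deviations (xᵢ − x̄): -2.7143, -9.7143, -2.7143, -9.7143, 38.2857, 0.2857, -13.7143
Σ(xᵢ − x̄)² = 1857.4286 ⇒ m₂ = 1857.4286/7 = 265.34694
Σ(xᵢ − x̄)³ = 51666.2449 ⇒ m₃ = 51666.2449/7 = 7380.89213
m₂^(3/2) = 265.34694^(1.5) = 4322.36186
g1 = m₃ / m₂^(3/2) = 7380.89213 / 4322.36186 ≈ 1.7076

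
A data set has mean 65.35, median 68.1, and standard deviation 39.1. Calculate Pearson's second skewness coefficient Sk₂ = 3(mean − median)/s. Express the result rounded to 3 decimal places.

Sk₂ = 3(65.35 − 68.1) / 39.1 = 3 × -2.7500 / 39.1
    = -8.2500 / 39.1 ≈ -0.211

-0.211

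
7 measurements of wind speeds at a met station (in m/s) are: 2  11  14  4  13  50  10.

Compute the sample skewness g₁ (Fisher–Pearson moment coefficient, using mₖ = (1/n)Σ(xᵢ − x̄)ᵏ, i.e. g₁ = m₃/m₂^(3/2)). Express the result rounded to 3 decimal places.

1.708

x̄ = (2 + 11 + 14 + 4 + 13 + 50 + 10) / 7 = 14.8571
deviations (xᵢ − x̄): -12.8571, -3.8571, -0.8571, -10.8571, -1.8571, 35.1429, -4.8571
Σ(xᵢ − x̄)² = 1560.8571 ⇒ m₂ = 1560.8571/7 = 222.97959
Σ(xᵢ − x̄)³ = 39817.9592 ⇒ m₃ = 39817.9592/7 = 5688.27988
m₂^(3/2) = 222.97959^(1.5) = 3329.64302
g₁ = m₃ / m₂^(3/2) = 5688.27988 / 3329.64302 ≈ 1.708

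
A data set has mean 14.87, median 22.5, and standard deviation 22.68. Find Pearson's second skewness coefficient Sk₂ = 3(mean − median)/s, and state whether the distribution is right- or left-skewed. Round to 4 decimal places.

Sk₂ = 3(14.87 − 22.5) / 22.68 = 3 × -7.6300 / 22.68
    = -22.8900 / 22.68 ≈ -1.0093
Sk₂ < 0 ⇒ mean < median ⇒ left-skewed (negative skew).

-1.0093, left-skewed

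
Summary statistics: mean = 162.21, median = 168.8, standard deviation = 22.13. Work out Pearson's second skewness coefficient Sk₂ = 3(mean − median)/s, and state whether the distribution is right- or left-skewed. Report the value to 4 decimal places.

Sk₂ = 3(162.21 − 168.8) / 22.13 = 3 × -6.5900 / 22.13
    = -19.7700 / 22.13 ≈ -0.8934
Sk₂ < 0 ⇒ mean < median ⇒ left-skewed (negative skew).

-0.8934, left-skewed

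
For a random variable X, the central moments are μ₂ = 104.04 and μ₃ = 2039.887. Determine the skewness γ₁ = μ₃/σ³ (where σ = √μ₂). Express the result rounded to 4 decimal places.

σ = √μ₂ = √104.04 = 10.20000
σ³ = μ₂^(3/2) = 1061.20800
γ₁ = μ₃/σ³ = 2039.887 / 1061.20800 ≈ 1.9222

1.9222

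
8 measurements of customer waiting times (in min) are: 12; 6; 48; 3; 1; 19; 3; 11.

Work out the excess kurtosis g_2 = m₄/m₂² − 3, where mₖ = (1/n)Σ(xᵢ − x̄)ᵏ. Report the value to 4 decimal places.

x̄ = 12.8750
Σ(xᵢ − x̄)² = 1658.8750 ⇒ m₂ = 207.35938
Σ(xᵢ − x̄)⁴ = 1564736.0254 ⇒ m₄ = 195592.00317
m₂² = 42997.91040
g_2 = m₄/m₂² − 3 = 4.54887 − 3 ≈ 1.5489

1.5489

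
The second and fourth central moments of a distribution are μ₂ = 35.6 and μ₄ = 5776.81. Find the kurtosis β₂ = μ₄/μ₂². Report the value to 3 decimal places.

μ₂² = 35.6² = 1267.36000
μ₄/μ₂² = 5776.81 / 1267.36000 = 4.55814
β₂ ≈ 4.558

4.558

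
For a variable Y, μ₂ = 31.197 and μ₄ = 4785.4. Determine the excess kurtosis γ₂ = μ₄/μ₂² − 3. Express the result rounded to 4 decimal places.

μ₂² = 31.197² = 973.25281
μ₄/μ₂² = 4785.4 / 973.25281 = 4.91691
γ₂ = 4.91691 − 3 ≈ 1.9169

1.9169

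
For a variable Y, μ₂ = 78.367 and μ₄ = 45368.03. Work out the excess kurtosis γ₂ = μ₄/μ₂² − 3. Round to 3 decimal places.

4.387

μ₂² = 78.367² = 6141.38669
μ₄/μ₂² = 45368.03 / 6141.38669 = 7.38726
γ₂ = 7.38726 − 3 ≈ 4.387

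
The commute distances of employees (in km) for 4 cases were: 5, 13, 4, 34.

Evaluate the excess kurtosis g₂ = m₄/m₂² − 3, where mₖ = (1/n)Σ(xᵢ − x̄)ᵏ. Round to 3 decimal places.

-0.915

x̄ = 14.0000
Σ(xᵢ − x̄)² = 582.0000 ⇒ m₂ = 145.50000
Σ(xᵢ − x̄)⁴ = 176562.0000 ⇒ m₄ = 44140.50000
m₂² = 21170.25000
g₂ = m₄/m₂² − 3 = 2.08502 − 3 ≈ -0.915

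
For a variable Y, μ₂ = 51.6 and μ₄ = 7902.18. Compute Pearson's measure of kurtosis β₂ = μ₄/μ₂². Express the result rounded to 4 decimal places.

μ₂² = 51.6² = 2662.56000
μ₄/μ₂² = 7902.18 / 2662.56000 = 2.96789
β₂ ≈ 2.9679

2.9679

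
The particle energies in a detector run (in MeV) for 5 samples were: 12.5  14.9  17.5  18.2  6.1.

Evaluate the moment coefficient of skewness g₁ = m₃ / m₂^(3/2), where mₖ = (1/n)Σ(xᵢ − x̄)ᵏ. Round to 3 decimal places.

-0.801

x̄ = (12.5 + 14.9 + 17.5 + 18.2 + 6.1) / 5 = 13.8400
deviations (xᵢ − x̄): -1.3400, 1.0600, 3.6600, 4.3600, -7.7400
Σ(xᵢ − x̄)² = 95.2320 ⇒ m₂ = 95.2320/5 = 19.04640
Σ(xᵢ − x̄)³ = -332.9902 ⇒ m₃ = -332.9902/5 = -66.59803
m₂^(3/2) = 19.04640^(1.5) = 83.12264
g₁ = m₃ / m₂^(3/2) = -66.59803 / 83.12264 ≈ -0.801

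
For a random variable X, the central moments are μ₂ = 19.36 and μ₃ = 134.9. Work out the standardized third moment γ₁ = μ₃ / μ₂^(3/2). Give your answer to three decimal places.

1.584

σ = √μ₂ = √19.36 = 4.40000
σ³ = μ₂^(3/2) = 85.18400
γ₁ = μ₃/σ³ = 134.9 / 85.18400 ≈ 1.584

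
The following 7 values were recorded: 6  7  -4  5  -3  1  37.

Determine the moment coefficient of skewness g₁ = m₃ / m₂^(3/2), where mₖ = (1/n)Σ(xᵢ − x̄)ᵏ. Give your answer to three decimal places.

x̄ = (6 + 7 - 4 + 5 - 3 + 1 + 37) / 7 = 7.0000
deviations (xᵢ − x̄): -1.0000, 0.0000, -11.0000, -2.0000, -10.0000, -6.0000, 30.0000
Σ(xᵢ − x̄)² = 1162.0000 ⇒ m₂ = 1162.0000/7 = 166.00000
Σ(xᵢ − x̄)³ = 24444.0000 ⇒ m₃ = 24444.0000/7 = 3492.00000
m₂^(3/2) = 166.00000^(1.5) = 2138.76039
g₁ = m₃ / m₂^(3/2) = 3492.00000 / 2138.76039 ≈ 1.633

1.633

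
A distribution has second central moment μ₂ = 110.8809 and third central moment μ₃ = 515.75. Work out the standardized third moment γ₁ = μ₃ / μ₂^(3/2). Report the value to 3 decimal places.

0.442

σ = √μ₂ = √110.8809 = 10.53000
σ³ = μ₂^(3/2) = 1167.57588
γ₁ = μ₃/σ³ = 515.75 / 1167.57588 ≈ 0.442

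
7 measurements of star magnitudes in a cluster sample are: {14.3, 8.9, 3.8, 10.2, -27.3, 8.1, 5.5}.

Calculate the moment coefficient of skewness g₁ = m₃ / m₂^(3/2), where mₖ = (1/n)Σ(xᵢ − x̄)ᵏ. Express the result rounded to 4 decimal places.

-1.7908

x̄ = (14.3 + 8.9 + 3.8 + 10.2 - 27.3 + 8.1 + 5.5) / 7 = 3.3571
deviations (xᵢ − x̄): 10.9429, 5.5429, 0.4429, 6.8429, -30.6571, 4.7429, 2.1429
Σ(xᵢ − x̄)² = 1164.4371 ⇒ m₂ = 1164.4371/7 = 166.34816
Σ(xᵢ − x̄)³ = -26895.7451 ⇒ m₃ = -26895.7451/7 = -3842.24930
m₂^(3/2) = 166.34816^(1.5) = 2145.49257
g₁ = m₃ / m₂^(3/2) = -3842.24930 / 2145.49257 ≈ -1.7908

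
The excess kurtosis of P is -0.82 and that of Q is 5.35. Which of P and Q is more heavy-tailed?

Higher excess kurtosis ⇒ heavier tails relative to the normal distribution.
-0.82 vs 5.35: the larger is 5.35, so Q has heavier tails. (Q is leptokurtic — heavier-than-normal tails; the other is platykurtic.)

Q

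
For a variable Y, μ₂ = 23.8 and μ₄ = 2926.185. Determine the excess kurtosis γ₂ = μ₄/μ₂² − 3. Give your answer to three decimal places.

2.166

μ₂² = 23.8² = 566.44000
μ₄/μ₂² = 2926.185 / 566.44000 = 5.16592
γ₂ = 5.16592 − 3 ≈ 2.166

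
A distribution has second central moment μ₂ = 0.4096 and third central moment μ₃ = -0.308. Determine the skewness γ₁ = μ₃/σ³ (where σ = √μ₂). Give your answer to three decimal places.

-1.175

σ = √μ₂ = √0.4096 = 0.64000
σ³ = μ₂^(3/2) = 0.26214
γ₁ = μ₃/σ³ = -0.308 / 0.26214 ≈ -1.175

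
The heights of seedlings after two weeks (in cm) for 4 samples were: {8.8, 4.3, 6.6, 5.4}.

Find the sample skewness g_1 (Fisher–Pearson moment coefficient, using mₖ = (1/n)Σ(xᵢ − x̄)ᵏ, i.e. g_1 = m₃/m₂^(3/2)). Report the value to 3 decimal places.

x̄ = (8.8 + 4.3 + 6.6 + 5.4) / 4 = 6.2750
deviations (xᵢ − x̄): 2.5250, -1.9750, 0.3250, -0.8750
Σ(xᵢ − x̄)² = 11.1475 ⇒ m₂ = 11.1475/4 = 2.78688
Σ(xᵢ − x̄)³ = 7.7591 ⇒ m₃ = 7.7591/4 = 1.93978
m₂^(3/2) = 2.78688^(1.5) = 4.65239
g_1 = m₃ / m₂^(3/2) = 1.93978 / 4.65239 ≈ 0.417

0.417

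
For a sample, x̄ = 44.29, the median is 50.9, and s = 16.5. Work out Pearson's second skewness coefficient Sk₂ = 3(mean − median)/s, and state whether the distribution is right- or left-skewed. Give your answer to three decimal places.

Sk₂ = 3(44.29 − 50.9) / 16.5 = 3 × -6.6100 / 16.5
    = -19.8300 / 16.5 ≈ -1.202
Sk₂ < 0 ⇒ mean < median ⇒ left-skewed (negative skew).

-1.202, left-skewed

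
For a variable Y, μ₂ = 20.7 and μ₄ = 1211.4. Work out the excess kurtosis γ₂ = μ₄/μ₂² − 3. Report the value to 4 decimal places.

-0.1729

μ₂² = 20.7² = 428.49000
μ₄/μ₂² = 1211.4 / 428.49000 = 2.82714
γ₂ = 2.82714 − 3 ≈ -0.1729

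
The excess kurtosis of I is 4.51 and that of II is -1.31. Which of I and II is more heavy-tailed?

I

Higher excess kurtosis ⇒ heavier tails relative to the normal distribution.
4.51 vs -1.31: the larger is 4.51, so I has heavier tails. (I is leptokurtic — heavier-than-normal tails; the other is platykurtic.)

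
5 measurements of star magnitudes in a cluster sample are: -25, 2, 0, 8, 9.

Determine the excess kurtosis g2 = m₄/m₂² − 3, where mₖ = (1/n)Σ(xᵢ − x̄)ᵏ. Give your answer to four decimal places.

-0.1177

x̄ = -1.2000
Σ(xᵢ − x̄)² = 766.8000 ⇒ m₂ = 153.36000
Σ(xᵢ − x̄)⁴ = 338949.4560 ⇒ m₄ = 67789.89120
m₂² = 23519.28960
g2 = m₄/m₂² − 3 = 2.88231 − 3 ≈ -0.1177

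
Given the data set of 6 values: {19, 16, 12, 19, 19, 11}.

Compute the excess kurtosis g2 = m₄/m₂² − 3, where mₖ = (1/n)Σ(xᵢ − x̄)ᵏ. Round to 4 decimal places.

x̄ = 16.0000
Σ(xᵢ − x̄)² = 68.0000 ⇒ m₂ = 11.33333
Σ(xᵢ − x̄)⁴ = 1124.0000 ⇒ m₄ = 187.33333
m₂² = 128.44444
g2 = m₄/m₂² − 3 = 1.45848 − 3 ≈ -1.5415

-1.5415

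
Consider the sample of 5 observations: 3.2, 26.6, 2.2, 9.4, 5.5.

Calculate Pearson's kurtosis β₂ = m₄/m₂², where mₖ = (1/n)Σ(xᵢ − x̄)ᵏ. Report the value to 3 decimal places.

x̄ = 9.3800
Σ(xᵢ − x̄)² = 401.3280 ⇒ m₂ = 80.26560
Σ(xᵢ − x̄)⁴ = 92272.0363 ⇒ m₄ = 18454.40727
m₂² = 6442.56654
β₂ = m₄/m₂² = 18454.40727 / 6442.56654 ≈ 2.864

2.864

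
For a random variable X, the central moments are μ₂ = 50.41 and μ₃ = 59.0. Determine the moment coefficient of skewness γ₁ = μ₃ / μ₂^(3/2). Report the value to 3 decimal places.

σ = √μ₂ = √50.41 = 7.10000
σ³ = μ₂^(3/2) = 357.91100
γ₁ = μ₃/σ³ = 59.0 / 357.91100 ≈ 0.165

0.165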